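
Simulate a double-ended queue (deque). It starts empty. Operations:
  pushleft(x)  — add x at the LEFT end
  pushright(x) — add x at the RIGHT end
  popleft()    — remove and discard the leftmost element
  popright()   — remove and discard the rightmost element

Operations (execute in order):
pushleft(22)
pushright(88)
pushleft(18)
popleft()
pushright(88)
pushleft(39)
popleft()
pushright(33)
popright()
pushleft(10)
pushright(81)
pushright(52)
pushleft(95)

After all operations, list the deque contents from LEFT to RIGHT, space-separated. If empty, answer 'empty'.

pushleft(22): [22]
pushright(88): [22, 88]
pushleft(18): [18, 22, 88]
popleft(): [22, 88]
pushright(88): [22, 88, 88]
pushleft(39): [39, 22, 88, 88]
popleft(): [22, 88, 88]
pushright(33): [22, 88, 88, 33]
popright(): [22, 88, 88]
pushleft(10): [10, 22, 88, 88]
pushright(81): [10, 22, 88, 88, 81]
pushright(52): [10, 22, 88, 88, 81, 52]
pushleft(95): [95, 10, 22, 88, 88, 81, 52]

Answer: 95 10 22 88 88 81 52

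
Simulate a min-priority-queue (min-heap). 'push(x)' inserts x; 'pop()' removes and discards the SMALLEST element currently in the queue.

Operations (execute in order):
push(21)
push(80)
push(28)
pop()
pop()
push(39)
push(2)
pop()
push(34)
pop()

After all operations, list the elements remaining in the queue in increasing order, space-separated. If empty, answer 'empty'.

Answer: 39 80

Derivation:
push(21): heap contents = [21]
push(80): heap contents = [21, 80]
push(28): heap contents = [21, 28, 80]
pop() → 21: heap contents = [28, 80]
pop() → 28: heap contents = [80]
push(39): heap contents = [39, 80]
push(2): heap contents = [2, 39, 80]
pop() → 2: heap contents = [39, 80]
push(34): heap contents = [34, 39, 80]
pop() → 34: heap contents = [39, 80]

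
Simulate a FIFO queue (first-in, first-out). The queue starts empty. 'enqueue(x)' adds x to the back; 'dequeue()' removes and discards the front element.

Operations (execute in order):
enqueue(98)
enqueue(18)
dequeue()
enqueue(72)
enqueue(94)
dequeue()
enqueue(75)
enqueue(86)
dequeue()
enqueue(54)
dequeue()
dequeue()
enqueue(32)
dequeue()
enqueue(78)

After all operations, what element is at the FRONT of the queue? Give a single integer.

enqueue(98): queue = [98]
enqueue(18): queue = [98, 18]
dequeue(): queue = [18]
enqueue(72): queue = [18, 72]
enqueue(94): queue = [18, 72, 94]
dequeue(): queue = [72, 94]
enqueue(75): queue = [72, 94, 75]
enqueue(86): queue = [72, 94, 75, 86]
dequeue(): queue = [94, 75, 86]
enqueue(54): queue = [94, 75, 86, 54]
dequeue(): queue = [75, 86, 54]
dequeue(): queue = [86, 54]
enqueue(32): queue = [86, 54, 32]
dequeue(): queue = [54, 32]
enqueue(78): queue = [54, 32, 78]

Answer: 54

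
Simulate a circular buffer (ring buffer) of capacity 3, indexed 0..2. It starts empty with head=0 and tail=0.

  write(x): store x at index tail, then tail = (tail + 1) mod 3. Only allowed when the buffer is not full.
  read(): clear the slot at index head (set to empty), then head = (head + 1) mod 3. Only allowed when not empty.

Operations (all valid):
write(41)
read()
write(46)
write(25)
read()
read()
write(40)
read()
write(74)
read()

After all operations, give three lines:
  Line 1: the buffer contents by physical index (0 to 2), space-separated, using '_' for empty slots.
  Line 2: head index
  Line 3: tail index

Answer: _ _ _
2
2

Derivation:
write(41): buf=[41 _ _], head=0, tail=1, size=1
read(): buf=[_ _ _], head=1, tail=1, size=0
write(46): buf=[_ 46 _], head=1, tail=2, size=1
write(25): buf=[_ 46 25], head=1, tail=0, size=2
read(): buf=[_ _ 25], head=2, tail=0, size=1
read(): buf=[_ _ _], head=0, tail=0, size=0
write(40): buf=[40 _ _], head=0, tail=1, size=1
read(): buf=[_ _ _], head=1, tail=1, size=0
write(74): buf=[_ 74 _], head=1, tail=2, size=1
read(): buf=[_ _ _], head=2, tail=2, size=0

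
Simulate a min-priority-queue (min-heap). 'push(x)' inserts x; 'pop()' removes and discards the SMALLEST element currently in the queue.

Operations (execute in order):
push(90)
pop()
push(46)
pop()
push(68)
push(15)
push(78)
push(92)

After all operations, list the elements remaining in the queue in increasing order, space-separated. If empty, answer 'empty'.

push(90): heap contents = [90]
pop() → 90: heap contents = []
push(46): heap contents = [46]
pop() → 46: heap contents = []
push(68): heap contents = [68]
push(15): heap contents = [15, 68]
push(78): heap contents = [15, 68, 78]
push(92): heap contents = [15, 68, 78, 92]

Answer: 15 68 78 92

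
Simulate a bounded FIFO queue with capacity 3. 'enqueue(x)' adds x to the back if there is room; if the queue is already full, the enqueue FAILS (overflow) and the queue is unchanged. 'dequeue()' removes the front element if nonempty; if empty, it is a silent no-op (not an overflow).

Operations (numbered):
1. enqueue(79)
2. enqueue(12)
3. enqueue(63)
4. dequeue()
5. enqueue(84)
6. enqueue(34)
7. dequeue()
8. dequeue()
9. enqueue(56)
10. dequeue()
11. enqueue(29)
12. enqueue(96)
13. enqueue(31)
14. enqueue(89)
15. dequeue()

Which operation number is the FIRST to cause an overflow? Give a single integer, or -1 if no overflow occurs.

Answer: 6

Derivation:
1. enqueue(79): size=1
2. enqueue(12): size=2
3. enqueue(63): size=3
4. dequeue(): size=2
5. enqueue(84): size=3
6. enqueue(34): size=3=cap → OVERFLOW (fail)
7. dequeue(): size=2
8. dequeue(): size=1
9. enqueue(56): size=2
10. dequeue(): size=1
11. enqueue(29): size=2
12. enqueue(96): size=3
13. enqueue(31): size=3=cap → OVERFLOW (fail)
14. enqueue(89): size=3=cap → OVERFLOW (fail)
15. dequeue(): size=2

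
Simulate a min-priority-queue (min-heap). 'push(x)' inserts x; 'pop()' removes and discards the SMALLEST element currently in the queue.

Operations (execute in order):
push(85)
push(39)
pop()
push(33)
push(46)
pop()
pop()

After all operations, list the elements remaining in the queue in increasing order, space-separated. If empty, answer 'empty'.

push(85): heap contents = [85]
push(39): heap contents = [39, 85]
pop() → 39: heap contents = [85]
push(33): heap contents = [33, 85]
push(46): heap contents = [33, 46, 85]
pop() → 33: heap contents = [46, 85]
pop() → 46: heap contents = [85]

Answer: 85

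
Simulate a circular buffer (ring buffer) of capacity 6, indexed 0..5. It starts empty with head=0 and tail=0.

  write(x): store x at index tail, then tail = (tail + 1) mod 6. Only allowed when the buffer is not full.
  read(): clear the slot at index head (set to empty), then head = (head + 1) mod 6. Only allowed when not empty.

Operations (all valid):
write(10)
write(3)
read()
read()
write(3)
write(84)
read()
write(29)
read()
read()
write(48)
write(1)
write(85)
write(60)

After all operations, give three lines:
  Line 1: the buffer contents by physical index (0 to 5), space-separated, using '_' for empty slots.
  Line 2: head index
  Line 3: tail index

Answer: 1 85 60 _ _ 48
5
3

Derivation:
write(10): buf=[10 _ _ _ _ _], head=0, tail=1, size=1
write(3): buf=[10 3 _ _ _ _], head=0, tail=2, size=2
read(): buf=[_ 3 _ _ _ _], head=1, tail=2, size=1
read(): buf=[_ _ _ _ _ _], head=2, tail=2, size=0
write(3): buf=[_ _ 3 _ _ _], head=2, tail=3, size=1
write(84): buf=[_ _ 3 84 _ _], head=2, tail=4, size=2
read(): buf=[_ _ _ 84 _ _], head=3, tail=4, size=1
write(29): buf=[_ _ _ 84 29 _], head=3, tail=5, size=2
read(): buf=[_ _ _ _ 29 _], head=4, tail=5, size=1
read(): buf=[_ _ _ _ _ _], head=5, tail=5, size=0
write(48): buf=[_ _ _ _ _ 48], head=5, tail=0, size=1
write(1): buf=[1 _ _ _ _ 48], head=5, tail=1, size=2
write(85): buf=[1 85 _ _ _ 48], head=5, tail=2, size=3
write(60): buf=[1 85 60 _ _ 48], head=5, tail=3, size=4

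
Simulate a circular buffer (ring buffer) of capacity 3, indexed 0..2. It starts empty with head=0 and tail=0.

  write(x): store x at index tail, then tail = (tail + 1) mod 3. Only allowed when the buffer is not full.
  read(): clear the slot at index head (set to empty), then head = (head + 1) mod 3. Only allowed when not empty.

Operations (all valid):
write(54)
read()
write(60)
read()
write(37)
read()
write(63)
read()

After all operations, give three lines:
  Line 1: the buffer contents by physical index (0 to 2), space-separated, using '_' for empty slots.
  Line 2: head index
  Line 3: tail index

write(54): buf=[54 _ _], head=0, tail=1, size=1
read(): buf=[_ _ _], head=1, tail=1, size=0
write(60): buf=[_ 60 _], head=1, tail=2, size=1
read(): buf=[_ _ _], head=2, tail=2, size=0
write(37): buf=[_ _ 37], head=2, tail=0, size=1
read(): buf=[_ _ _], head=0, tail=0, size=0
write(63): buf=[63 _ _], head=0, tail=1, size=1
read(): buf=[_ _ _], head=1, tail=1, size=0

Answer: _ _ _
1
1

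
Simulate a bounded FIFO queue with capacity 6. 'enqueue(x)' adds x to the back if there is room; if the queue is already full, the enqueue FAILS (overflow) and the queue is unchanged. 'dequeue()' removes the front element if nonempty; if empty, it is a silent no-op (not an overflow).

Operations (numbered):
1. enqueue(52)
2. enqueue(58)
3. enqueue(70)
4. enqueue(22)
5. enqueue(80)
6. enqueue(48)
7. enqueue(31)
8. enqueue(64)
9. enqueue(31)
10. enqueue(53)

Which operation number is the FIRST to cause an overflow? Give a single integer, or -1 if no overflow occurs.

Answer: 7

Derivation:
1. enqueue(52): size=1
2. enqueue(58): size=2
3. enqueue(70): size=3
4. enqueue(22): size=4
5. enqueue(80): size=5
6. enqueue(48): size=6
7. enqueue(31): size=6=cap → OVERFLOW (fail)
8. enqueue(64): size=6=cap → OVERFLOW (fail)
9. enqueue(31): size=6=cap → OVERFLOW (fail)
10. enqueue(53): size=6=cap → OVERFLOW (fail)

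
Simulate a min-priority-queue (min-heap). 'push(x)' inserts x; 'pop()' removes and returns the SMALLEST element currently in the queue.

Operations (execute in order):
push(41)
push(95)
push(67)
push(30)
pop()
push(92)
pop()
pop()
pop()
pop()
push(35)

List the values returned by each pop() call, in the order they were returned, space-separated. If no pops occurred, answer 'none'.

push(41): heap contents = [41]
push(95): heap contents = [41, 95]
push(67): heap contents = [41, 67, 95]
push(30): heap contents = [30, 41, 67, 95]
pop() → 30: heap contents = [41, 67, 95]
push(92): heap contents = [41, 67, 92, 95]
pop() → 41: heap contents = [67, 92, 95]
pop() → 67: heap contents = [92, 95]
pop() → 92: heap contents = [95]
pop() → 95: heap contents = []
push(35): heap contents = [35]

Answer: 30 41 67 92 95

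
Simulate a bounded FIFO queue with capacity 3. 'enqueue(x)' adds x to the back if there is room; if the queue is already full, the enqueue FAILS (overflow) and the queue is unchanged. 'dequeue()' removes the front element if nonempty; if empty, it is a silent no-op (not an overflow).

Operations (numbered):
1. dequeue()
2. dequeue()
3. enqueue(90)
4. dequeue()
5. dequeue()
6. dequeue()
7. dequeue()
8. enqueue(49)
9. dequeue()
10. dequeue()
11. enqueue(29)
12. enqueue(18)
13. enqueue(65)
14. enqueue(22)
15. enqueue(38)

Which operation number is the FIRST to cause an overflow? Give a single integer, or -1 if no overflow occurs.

1. dequeue(): empty, no-op, size=0
2. dequeue(): empty, no-op, size=0
3. enqueue(90): size=1
4. dequeue(): size=0
5. dequeue(): empty, no-op, size=0
6. dequeue(): empty, no-op, size=0
7. dequeue(): empty, no-op, size=0
8. enqueue(49): size=1
9. dequeue(): size=0
10. dequeue(): empty, no-op, size=0
11. enqueue(29): size=1
12. enqueue(18): size=2
13. enqueue(65): size=3
14. enqueue(22): size=3=cap → OVERFLOW (fail)
15. enqueue(38): size=3=cap → OVERFLOW (fail)

Answer: 14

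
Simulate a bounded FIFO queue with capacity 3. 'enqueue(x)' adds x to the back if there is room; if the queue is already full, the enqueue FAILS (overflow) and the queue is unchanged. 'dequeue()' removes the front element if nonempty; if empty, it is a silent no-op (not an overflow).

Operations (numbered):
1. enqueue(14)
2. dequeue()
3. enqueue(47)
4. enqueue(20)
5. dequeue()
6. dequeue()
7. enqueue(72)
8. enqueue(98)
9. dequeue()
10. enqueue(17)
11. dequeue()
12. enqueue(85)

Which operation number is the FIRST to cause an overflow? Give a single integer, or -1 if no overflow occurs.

1. enqueue(14): size=1
2. dequeue(): size=0
3. enqueue(47): size=1
4. enqueue(20): size=2
5. dequeue(): size=1
6. dequeue(): size=0
7. enqueue(72): size=1
8. enqueue(98): size=2
9. dequeue(): size=1
10. enqueue(17): size=2
11. dequeue(): size=1
12. enqueue(85): size=2

Answer: -1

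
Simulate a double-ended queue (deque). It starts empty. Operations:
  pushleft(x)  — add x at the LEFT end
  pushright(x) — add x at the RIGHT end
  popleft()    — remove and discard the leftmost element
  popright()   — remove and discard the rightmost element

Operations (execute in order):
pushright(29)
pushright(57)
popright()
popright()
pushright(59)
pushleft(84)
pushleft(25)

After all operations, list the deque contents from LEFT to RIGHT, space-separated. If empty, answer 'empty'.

Answer: 25 84 59

Derivation:
pushright(29): [29]
pushright(57): [29, 57]
popright(): [29]
popright(): []
pushright(59): [59]
pushleft(84): [84, 59]
pushleft(25): [25, 84, 59]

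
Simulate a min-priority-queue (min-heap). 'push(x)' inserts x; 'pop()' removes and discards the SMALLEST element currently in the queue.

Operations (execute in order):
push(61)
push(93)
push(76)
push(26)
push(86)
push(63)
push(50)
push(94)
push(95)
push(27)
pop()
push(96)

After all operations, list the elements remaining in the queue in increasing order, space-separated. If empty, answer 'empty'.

Answer: 27 50 61 63 76 86 93 94 95 96

Derivation:
push(61): heap contents = [61]
push(93): heap contents = [61, 93]
push(76): heap contents = [61, 76, 93]
push(26): heap contents = [26, 61, 76, 93]
push(86): heap contents = [26, 61, 76, 86, 93]
push(63): heap contents = [26, 61, 63, 76, 86, 93]
push(50): heap contents = [26, 50, 61, 63, 76, 86, 93]
push(94): heap contents = [26, 50, 61, 63, 76, 86, 93, 94]
push(95): heap contents = [26, 50, 61, 63, 76, 86, 93, 94, 95]
push(27): heap contents = [26, 27, 50, 61, 63, 76, 86, 93, 94, 95]
pop() → 26: heap contents = [27, 50, 61, 63, 76, 86, 93, 94, 95]
push(96): heap contents = [27, 50, 61, 63, 76, 86, 93, 94, 95, 96]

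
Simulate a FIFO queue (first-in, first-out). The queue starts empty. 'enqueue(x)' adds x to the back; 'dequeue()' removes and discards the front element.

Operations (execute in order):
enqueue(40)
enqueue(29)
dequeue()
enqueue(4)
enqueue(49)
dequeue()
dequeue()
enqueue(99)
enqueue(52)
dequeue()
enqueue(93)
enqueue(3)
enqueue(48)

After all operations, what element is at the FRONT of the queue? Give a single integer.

Answer: 99

Derivation:
enqueue(40): queue = [40]
enqueue(29): queue = [40, 29]
dequeue(): queue = [29]
enqueue(4): queue = [29, 4]
enqueue(49): queue = [29, 4, 49]
dequeue(): queue = [4, 49]
dequeue(): queue = [49]
enqueue(99): queue = [49, 99]
enqueue(52): queue = [49, 99, 52]
dequeue(): queue = [99, 52]
enqueue(93): queue = [99, 52, 93]
enqueue(3): queue = [99, 52, 93, 3]
enqueue(48): queue = [99, 52, 93, 3, 48]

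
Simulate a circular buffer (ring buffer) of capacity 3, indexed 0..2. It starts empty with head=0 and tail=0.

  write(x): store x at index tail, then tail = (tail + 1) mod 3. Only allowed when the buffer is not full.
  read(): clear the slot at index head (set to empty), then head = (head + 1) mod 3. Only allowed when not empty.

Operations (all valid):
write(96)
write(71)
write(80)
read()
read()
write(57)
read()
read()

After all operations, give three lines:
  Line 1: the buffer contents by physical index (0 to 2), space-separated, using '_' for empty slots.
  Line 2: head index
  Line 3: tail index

Answer: _ _ _
1
1

Derivation:
write(96): buf=[96 _ _], head=0, tail=1, size=1
write(71): buf=[96 71 _], head=0, tail=2, size=2
write(80): buf=[96 71 80], head=0, tail=0, size=3
read(): buf=[_ 71 80], head=1, tail=0, size=2
read(): buf=[_ _ 80], head=2, tail=0, size=1
write(57): buf=[57 _ 80], head=2, tail=1, size=2
read(): buf=[57 _ _], head=0, tail=1, size=1
read(): buf=[_ _ _], head=1, tail=1, size=0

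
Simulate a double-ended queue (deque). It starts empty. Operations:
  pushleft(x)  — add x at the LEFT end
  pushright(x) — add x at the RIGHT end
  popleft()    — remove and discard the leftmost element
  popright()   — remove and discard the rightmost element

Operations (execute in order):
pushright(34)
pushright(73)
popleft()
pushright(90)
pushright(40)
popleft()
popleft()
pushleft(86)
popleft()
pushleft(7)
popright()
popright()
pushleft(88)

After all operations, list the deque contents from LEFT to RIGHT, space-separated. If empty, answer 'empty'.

pushright(34): [34]
pushright(73): [34, 73]
popleft(): [73]
pushright(90): [73, 90]
pushright(40): [73, 90, 40]
popleft(): [90, 40]
popleft(): [40]
pushleft(86): [86, 40]
popleft(): [40]
pushleft(7): [7, 40]
popright(): [7]
popright(): []
pushleft(88): [88]

Answer: 88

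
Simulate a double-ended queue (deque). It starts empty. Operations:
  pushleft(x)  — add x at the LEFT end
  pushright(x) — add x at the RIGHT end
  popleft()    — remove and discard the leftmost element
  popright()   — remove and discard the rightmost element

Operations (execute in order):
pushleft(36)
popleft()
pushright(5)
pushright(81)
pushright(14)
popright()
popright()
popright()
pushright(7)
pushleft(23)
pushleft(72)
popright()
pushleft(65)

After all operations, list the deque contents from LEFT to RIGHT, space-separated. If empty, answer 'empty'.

pushleft(36): [36]
popleft(): []
pushright(5): [5]
pushright(81): [5, 81]
pushright(14): [5, 81, 14]
popright(): [5, 81]
popright(): [5]
popright(): []
pushright(7): [7]
pushleft(23): [23, 7]
pushleft(72): [72, 23, 7]
popright(): [72, 23]
pushleft(65): [65, 72, 23]

Answer: 65 72 23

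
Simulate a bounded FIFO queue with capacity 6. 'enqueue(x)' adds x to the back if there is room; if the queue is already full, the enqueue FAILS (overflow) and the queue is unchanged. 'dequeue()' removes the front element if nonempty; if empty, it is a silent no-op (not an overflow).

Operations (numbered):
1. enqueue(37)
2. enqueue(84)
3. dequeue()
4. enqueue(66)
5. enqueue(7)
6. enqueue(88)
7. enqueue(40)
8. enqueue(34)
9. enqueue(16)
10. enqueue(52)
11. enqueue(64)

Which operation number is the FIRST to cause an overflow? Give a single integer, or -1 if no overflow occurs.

1. enqueue(37): size=1
2. enqueue(84): size=2
3. dequeue(): size=1
4. enqueue(66): size=2
5. enqueue(7): size=3
6. enqueue(88): size=4
7. enqueue(40): size=5
8. enqueue(34): size=6
9. enqueue(16): size=6=cap → OVERFLOW (fail)
10. enqueue(52): size=6=cap → OVERFLOW (fail)
11. enqueue(64): size=6=cap → OVERFLOW (fail)

Answer: 9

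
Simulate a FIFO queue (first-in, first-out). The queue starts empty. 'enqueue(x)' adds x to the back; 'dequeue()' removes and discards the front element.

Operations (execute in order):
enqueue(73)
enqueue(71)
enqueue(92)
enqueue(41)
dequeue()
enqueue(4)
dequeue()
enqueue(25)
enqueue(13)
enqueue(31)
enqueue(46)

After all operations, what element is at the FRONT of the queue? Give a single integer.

Answer: 92

Derivation:
enqueue(73): queue = [73]
enqueue(71): queue = [73, 71]
enqueue(92): queue = [73, 71, 92]
enqueue(41): queue = [73, 71, 92, 41]
dequeue(): queue = [71, 92, 41]
enqueue(4): queue = [71, 92, 41, 4]
dequeue(): queue = [92, 41, 4]
enqueue(25): queue = [92, 41, 4, 25]
enqueue(13): queue = [92, 41, 4, 25, 13]
enqueue(31): queue = [92, 41, 4, 25, 13, 31]
enqueue(46): queue = [92, 41, 4, 25, 13, 31, 46]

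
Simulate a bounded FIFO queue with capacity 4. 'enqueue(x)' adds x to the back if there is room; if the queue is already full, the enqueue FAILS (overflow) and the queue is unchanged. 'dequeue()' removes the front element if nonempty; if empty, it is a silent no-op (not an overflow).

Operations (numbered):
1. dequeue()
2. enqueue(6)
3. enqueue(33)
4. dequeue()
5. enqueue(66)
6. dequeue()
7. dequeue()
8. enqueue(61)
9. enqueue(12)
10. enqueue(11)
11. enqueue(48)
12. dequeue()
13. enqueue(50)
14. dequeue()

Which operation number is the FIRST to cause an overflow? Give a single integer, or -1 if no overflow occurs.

1. dequeue(): empty, no-op, size=0
2. enqueue(6): size=1
3. enqueue(33): size=2
4. dequeue(): size=1
5. enqueue(66): size=2
6. dequeue(): size=1
7. dequeue(): size=0
8. enqueue(61): size=1
9. enqueue(12): size=2
10. enqueue(11): size=3
11. enqueue(48): size=4
12. dequeue(): size=3
13. enqueue(50): size=4
14. dequeue(): size=3

Answer: -1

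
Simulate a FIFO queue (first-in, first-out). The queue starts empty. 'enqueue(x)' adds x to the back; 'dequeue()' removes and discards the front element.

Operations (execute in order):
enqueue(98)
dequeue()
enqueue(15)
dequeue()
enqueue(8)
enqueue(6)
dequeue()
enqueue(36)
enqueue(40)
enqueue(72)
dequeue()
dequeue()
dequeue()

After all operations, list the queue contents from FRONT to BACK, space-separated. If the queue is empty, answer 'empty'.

Answer: 72

Derivation:
enqueue(98): [98]
dequeue(): []
enqueue(15): [15]
dequeue(): []
enqueue(8): [8]
enqueue(6): [8, 6]
dequeue(): [6]
enqueue(36): [6, 36]
enqueue(40): [6, 36, 40]
enqueue(72): [6, 36, 40, 72]
dequeue(): [36, 40, 72]
dequeue(): [40, 72]
dequeue(): [72]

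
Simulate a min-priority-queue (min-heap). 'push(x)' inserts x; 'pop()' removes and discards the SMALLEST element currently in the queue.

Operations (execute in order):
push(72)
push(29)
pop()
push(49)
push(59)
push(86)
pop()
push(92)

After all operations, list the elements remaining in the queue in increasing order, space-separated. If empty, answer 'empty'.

Answer: 59 72 86 92

Derivation:
push(72): heap contents = [72]
push(29): heap contents = [29, 72]
pop() → 29: heap contents = [72]
push(49): heap contents = [49, 72]
push(59): heap contents = [49, 59, 72]
push(86): heap contents = [49, 59, 72, 86]
pop() → 49: heap contents = [59, 72, 86]
push(92): heap contents = [59, 72, 86, 92]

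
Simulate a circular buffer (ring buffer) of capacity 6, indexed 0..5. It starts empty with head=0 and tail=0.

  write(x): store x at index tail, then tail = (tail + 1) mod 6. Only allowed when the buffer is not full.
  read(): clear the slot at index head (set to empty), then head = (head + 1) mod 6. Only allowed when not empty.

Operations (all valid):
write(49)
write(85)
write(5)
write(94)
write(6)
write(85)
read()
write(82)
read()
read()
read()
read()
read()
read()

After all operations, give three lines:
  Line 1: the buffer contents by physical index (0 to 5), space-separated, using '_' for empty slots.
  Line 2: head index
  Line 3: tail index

write(49): buf=[49 _ _ _ _ _], head=0, tail=1, size=1
write(85): buf=[49 85 _ _ _ _], head=0, tail=2, size=2
write(5): buf=[49 85 5 _ _ _], head=0, tail=3, size=3
write(94): buf=[49 85 5 94 _ _], head=0, tail=4, size=4
write(6): buf=[49 85 5 94 6 _], head=0, tail=5, size=5
write(85): buf=[49 85 5 94 6 85], head=0, tail=0, size=6
read(): buf=[_ 85 5 94 6 85], head=1, tail=0, size=5
write(82): buf=[82 85 5 94 6 85], head=1, tail=1, size=6
read(): buf=[82 _ 5 94 6 85], head=2, tail=1, size=5
read(): buf=[82 _ _ 94 6 85], head=3, tail=1, size=4
read(): buf=[82 _ _ _ 6 85], head=4, tail=1, size=3
read(): buf=[82 _ _ _ _ 85], head=5, tail=1, size=2
read(): buf=[82 _ _ _ _ _], head=0, tail=1, size=1
read(): buf=[_ _ _ _ _ _], head=1, tail=1, size=0

Answer: _ _ _ _ _ _
1
1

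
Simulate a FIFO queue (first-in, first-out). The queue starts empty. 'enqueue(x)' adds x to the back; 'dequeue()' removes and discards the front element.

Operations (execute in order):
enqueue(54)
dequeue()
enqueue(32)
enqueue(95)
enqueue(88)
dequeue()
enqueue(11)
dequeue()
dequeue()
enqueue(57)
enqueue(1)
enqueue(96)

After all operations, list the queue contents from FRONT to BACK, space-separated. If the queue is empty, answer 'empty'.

Answer: 11 57 1 96

Derivation:
enqueue(54): [54]
dequeue(): []
enqueue(32): [32]
enqueue(95): [32, 95]
enqueue(88): [32, 95, 88]
dequeue(): [95, 88]
enqueue(11): [95, 88, 11]
dequeue(): [88, 11]
dequeue(): [11]
enqueue(57): [11, 57]
enqueue(1): [11, 57, 1]
enqueue(96): [11, 57, 1, 96]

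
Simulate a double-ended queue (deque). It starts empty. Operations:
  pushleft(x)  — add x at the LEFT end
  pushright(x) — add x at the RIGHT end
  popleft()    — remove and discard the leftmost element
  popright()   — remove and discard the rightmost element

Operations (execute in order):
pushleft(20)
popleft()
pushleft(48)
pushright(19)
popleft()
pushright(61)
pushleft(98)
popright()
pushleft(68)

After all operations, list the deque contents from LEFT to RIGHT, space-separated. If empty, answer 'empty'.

pushleft(20): [20]
popleft(): []
pushleft(48): [48]
pushright(19): [48, 19]
popleft(): [19]
pushright(61): [19, 61]
pushleft(98): [98, 19, 61]
popright(): [98, 19]
pushleft(68): [68, 98, 19]

Answer: 68 98 19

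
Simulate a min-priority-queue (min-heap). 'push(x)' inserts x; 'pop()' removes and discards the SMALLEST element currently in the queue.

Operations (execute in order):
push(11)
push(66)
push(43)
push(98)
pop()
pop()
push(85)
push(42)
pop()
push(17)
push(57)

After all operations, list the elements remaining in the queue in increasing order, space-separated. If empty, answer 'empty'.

push(11): heap contents = [11]
push(66): heap contents = [11, 66]
push(43): heap contents = [11, 43, 66]
push(98): heap contents = [11, 43, 66, 98]
pop() → 11: heap contents = [43, 66, 98]
pop() → 43: heap contents = [66, 98]
push(85): heap contents = [66, 85, 98]
push(42): heap contents = [42, 66, 85, 98]
pop() → 42: heap contents = [66, 85, 98]
push(17): heap contents = [17, 66, 85, 98]
push(57): heap contents = [17, 57, 66, 85, 98]

Answer: 17 57 66 85 98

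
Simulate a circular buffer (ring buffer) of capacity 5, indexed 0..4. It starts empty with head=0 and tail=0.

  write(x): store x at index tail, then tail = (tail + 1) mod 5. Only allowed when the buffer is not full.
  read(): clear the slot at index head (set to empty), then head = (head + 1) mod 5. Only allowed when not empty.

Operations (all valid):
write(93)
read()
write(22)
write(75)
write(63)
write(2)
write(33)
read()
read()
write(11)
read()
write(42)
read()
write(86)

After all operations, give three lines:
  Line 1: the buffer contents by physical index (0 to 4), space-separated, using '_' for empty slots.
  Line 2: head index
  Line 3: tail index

write(93): buf=[93 _ _ _ _], head=0, tail=1, size=1
read(): buf=[_ _ _ _ _], head=1, tail=1, size=0
write(22): buf=[_ 22 _ _ _], head=1, tail=2, size=1
write(75): buf=[_ 22 75 _ _], head=1, tail=3, size=2
write(63): buf=[_ 22 75 63 _], head=1, tail=4, size=3
write(2): buf=[_ 22 75 63 2], head=1, tail=0, size=4
write(33): buf=[33 22 75 63 2], head=1, tail=1, size=5
read(): buf=[33 _ 75 63 2], head=2, tail=1, size=4
read(): buf=[33 _ _ 63 2], head=3, tail=1, size=3
write(11): buf=[33 11 _ 63 2], head=3, tail=2, size=4
read(): buf=[33 11 _ _ 2], head=4, tail=2, size=3
write(42): buf=[33 11 42 _ 2], head=4, tail=3, size=4
read(): buf=[33 11 42 _ _], head=0, tail=3, size=3
write(86): buf=[33 11 42 86 _], head=0, tail=4, size=4

Answer: 33 11 42 86 _
0
4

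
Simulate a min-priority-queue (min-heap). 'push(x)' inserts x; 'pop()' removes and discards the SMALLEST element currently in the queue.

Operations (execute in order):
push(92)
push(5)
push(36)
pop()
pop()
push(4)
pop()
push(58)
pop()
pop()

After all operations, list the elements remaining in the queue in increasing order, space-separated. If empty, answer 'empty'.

Answer: empty

Derivation:
push(92): heap contents = [92]
push(5): heap contents = [5, 92]
push(36): heap contents = [5, 36, 92]
pop() → 5: heap contents = [36, 92]
pop() → 36: heap contents = [92]
push(4): heap contents = [4, 92]
pop() → 4: heap contents = [92]
push(58): heap contents = [58, 92]
pop() → 58: heap contents = [92]
pop() → 92: heap contents = []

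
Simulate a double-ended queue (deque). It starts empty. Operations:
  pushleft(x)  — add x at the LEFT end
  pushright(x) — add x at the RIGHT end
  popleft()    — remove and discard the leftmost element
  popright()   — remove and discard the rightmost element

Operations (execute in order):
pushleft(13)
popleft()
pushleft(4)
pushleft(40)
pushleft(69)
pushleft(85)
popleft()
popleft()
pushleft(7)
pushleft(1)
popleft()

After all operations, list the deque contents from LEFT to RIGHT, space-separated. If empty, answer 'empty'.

Answer: 7 40 4

Derivation:
pushleft(13): [13]
popleft(): []
pushleft(4): [4]
pushleft(40): [40, 4]
pushleft(69): [69, 40, 4]
pushleft(85): [85, 69, 40, 4]
popleft(): [69, 40, 4]
popleft(): [40, 4]
pushleft(7): [7, 40, 4]
pushleft(1): [1, 7, 40, 4]
popleft(): [7, 40, 4]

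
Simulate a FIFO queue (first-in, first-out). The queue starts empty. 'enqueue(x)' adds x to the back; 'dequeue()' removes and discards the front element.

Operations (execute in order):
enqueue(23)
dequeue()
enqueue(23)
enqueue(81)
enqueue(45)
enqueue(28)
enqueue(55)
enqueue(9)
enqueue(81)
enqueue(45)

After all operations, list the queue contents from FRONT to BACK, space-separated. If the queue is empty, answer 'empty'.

enqueue(23): [23]
dequeue(): []
enqueue(23): [23]
enqueue(81): [23, 81]
enqueue(45): [23, 81, 45]
enqueue(28): [23, 81, 45, 28]
enqueue(55): [23, 81, 45, 28, 55]
enqueue(9): [23, 81, 45, 28, 55, 9]
enqueue(81): [23, 81, 45, 28, 55, 9, 81]
enqueue(45): [23, 81, 45, 28, 55, 9, 81, 45]

Answer: 23 81 45 28 55 9 81 45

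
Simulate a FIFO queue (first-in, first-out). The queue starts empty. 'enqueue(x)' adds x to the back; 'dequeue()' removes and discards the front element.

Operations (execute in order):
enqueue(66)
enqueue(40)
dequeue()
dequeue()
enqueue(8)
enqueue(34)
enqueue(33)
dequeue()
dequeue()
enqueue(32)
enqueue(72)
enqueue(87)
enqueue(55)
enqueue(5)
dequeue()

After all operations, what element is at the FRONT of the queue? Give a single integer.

Answer: 32

Derivation:
enqueue(66): queue = [66]
enqueue(40): queue = [66, 40]
dequeue(): queue = [40]
dequeue(): queue = []
enqueue(8): queue = [8]
enqueue(34): queue = [8, 34]
enqueue(33): queue = [8, 34, 33]
dequeue(): queue = [34, 33]
dequeue(): queue = [33]
enqueue(32): queue = [33, 32]
enqueue(72): queue = [33, 32, 72]
enqueue(87): queue = [33, 32, 72, 87]
enqueue(55): queue = [33, 32, 72, 87, 55]
enqueue(5): queue = [33, 32, 72, 87, 55, 5]
dequeue(): queue = [32, 72, 87, 55, 5]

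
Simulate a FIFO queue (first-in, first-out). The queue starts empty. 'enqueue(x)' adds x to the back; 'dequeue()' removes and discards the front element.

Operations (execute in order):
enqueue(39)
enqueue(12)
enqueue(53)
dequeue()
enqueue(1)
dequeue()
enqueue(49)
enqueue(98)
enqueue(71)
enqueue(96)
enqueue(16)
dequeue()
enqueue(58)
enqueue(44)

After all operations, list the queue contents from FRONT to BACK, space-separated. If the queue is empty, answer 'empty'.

enqueue(39): [39]
enqueue(12): [39, 12]
enqueue(53): [39, 12, 53]
dequeue(): [12, 53]
enqueue(1): [12, 53, 1]
dequeue(): [53, 1]
enqueue(49): [53, 1, 49]
enqueue(98): [53, 1, 49, 98]
enqueue(71): [53, 1, 49, 98, 71]
enqueue(96): [53, 1, 49, 98, 71, 96]
enqueue(16): [53, 1, 49, 98, 71, 96, 16]
dequeue(): [1, 49, 98, 71, 96, 16]
enqueue(58): [1, 49, 98, 71, 96, 16, 58]
enqueue(44): [1, 49, 98, 71, 96, 16, 58, 44]

Answer: 1 49 98 71 96 16 58 44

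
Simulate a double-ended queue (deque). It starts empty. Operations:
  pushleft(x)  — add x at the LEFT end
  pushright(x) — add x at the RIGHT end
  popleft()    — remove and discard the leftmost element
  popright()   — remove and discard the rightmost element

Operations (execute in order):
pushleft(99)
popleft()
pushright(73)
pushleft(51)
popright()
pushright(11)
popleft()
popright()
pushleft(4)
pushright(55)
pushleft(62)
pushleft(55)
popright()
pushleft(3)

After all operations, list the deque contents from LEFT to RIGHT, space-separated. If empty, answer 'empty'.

Answer: 3 55 62 4

Derivation:
pushleft(99): [99]
popleft(): []
pushright(73): [73]
pushleft(51): [51, 73]
popright(): [51]
pushright(11): [51, 11]
popleft(): [11]
popright(): []
pushleft(4): [4]
pushright(55): [4, 55]
pushleft(62): [62, 4, 55]
pushleft(55): [55, 62, 4, 55]
popright(): [55, 62, 4]
pushleft(3): [3, 55, 62, 4]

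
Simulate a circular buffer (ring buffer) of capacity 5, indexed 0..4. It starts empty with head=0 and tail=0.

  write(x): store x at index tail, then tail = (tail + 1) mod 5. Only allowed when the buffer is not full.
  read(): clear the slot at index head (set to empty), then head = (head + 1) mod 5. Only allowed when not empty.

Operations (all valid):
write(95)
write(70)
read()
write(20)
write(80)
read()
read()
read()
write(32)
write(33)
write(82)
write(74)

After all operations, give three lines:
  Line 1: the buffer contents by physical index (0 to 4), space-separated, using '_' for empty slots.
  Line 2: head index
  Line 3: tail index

Answer: 33 82 74 _ 32
4
3

Derivation:
write(95): buf=[95 _ _ _ _], head=0, tail=1, size=1
write(70): buf=[95 70 _ _ _], head=0, tail=2, size=2
read(): buf=[_ 70 _ _ _], head=1, tail=2, size=1
write(20): buf=[_ 70 20 _ _], head=1, tail=3, size=2
write(80): buf=[_ 70 20 80 _], head=1, tail=4, size=3
read(): buf=[_ _ 20 80 _], head=2, tail=4, size=2
read(): buf=[_ _ _ 80 _], head=3, tail=4, size=1
read(): buf=[_ _ _ _ _], head=4, tail=4, size=0
write(32): buf=[_ _ _ _ 32], head=4, tail=0, size=1
write(33): buf=[33 _ _ _ 32], head=4, tail=1, size=2
write(82): buf=[33 82 _ _ 32], head=4, tail=2, size=3
write(74): buf=[33 82 74 _ 32], head=4, tail=3, size=4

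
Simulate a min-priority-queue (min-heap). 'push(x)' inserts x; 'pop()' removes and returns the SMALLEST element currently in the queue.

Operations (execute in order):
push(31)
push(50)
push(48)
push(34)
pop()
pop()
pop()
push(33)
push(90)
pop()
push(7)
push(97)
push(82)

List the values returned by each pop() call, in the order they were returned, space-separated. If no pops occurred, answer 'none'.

Answer: 31 34 48 33

Derivation:
push(31): heap contents = [31]
push(50): heap contents = [31, 50]
push(48): heap contents = [31, 48, 50]
push(34): heap contents = [31, 34, 48, 50]
pop() → 31: heap contents = [34, 48, 50]
pop() → 34: heap contents = [48, 50]
pop() → 48: heap contents = [50]
push(33): heap contents = [33, 50]
push(90): heap contents = [33, 50, 90]
pop() → 33: heap contents = [50, 90]
push(7): heap contents = [7, 50, 90]
push(97): heap contents = [7, 50, 90, 97]
push(82): heap contents = [7, 50, 82, 90, 97]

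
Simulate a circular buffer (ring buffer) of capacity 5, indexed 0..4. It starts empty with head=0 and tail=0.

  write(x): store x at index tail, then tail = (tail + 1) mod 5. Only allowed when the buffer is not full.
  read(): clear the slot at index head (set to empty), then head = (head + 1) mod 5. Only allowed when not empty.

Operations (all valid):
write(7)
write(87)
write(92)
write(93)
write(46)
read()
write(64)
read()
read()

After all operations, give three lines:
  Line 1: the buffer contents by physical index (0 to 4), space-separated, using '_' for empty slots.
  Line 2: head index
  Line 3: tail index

write(7): buf=[7 _ _ _ _], head=0, tail=1, size=1
write(87): buf=[7 87 _ _ _], head=0, tail=2, size=2
write(92): buf=[7 87 92 _ _], head=0, tail=3, size=3
write(93): buf=[7 87 92 93 _], head=0, tail=4, size=4
write(46): buf=[7 87 92 93 46], head=0, tail=0, size=5
read(): buf=[_ 87 92 93 46], head=1, tail=0, size=4
write(64): buf=[64 87 92 93 46], head=1, tail=1, size=5
read(): buf=[64 _ 92 93 46], head=2, tail=1, size=4
read(): buf=[64 _ _ 93 46], head=3, tail=1, size=3

Answer: 64 _ _ 93 46
3
1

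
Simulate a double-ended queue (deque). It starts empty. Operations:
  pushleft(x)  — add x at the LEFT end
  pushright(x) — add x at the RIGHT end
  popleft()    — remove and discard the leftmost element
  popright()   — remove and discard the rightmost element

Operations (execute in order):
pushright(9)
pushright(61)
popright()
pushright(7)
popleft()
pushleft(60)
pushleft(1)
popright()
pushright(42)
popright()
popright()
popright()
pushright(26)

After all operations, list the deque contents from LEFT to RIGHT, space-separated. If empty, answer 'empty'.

Answer: 26

Derivation:
pushright(9): [9]
pushright(61): [9, 61]
popright(): [9]
pushright(7): [9, 7]
popleft(): [7]
pushleft(60): [60, 7]
pushleft(1): [1, 60, 7]
popright(): [1, 60]
pushright(42): [1, 60, 42]
popright(): [1, 60]
popright(): [1]
popright(): []
pushright(26): [26]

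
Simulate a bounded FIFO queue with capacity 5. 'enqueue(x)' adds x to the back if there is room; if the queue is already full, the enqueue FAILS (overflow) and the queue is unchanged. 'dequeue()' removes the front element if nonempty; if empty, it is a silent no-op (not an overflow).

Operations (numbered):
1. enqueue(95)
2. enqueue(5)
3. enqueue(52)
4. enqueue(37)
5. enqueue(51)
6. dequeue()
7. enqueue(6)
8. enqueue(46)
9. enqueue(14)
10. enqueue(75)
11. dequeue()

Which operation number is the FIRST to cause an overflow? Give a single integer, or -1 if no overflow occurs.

Answer: 8

Derivation:
1. enqueue(95): size=1
2. enqueue(5): size=2
3. enqueue(52): size=3
4. enqueue(37): size=4
5. enqueue(51): size=5
6. dequeue(): size=4
7. enqueue(6): size=5
8. enqueue(46): size=5=cap → OVERFLOW (fail)
9. enqueue(14): size=5=cap → OVERFLOW (fail)
10. enqueue(75): size=5=cap → OVERFLOW (fail)
11. dequeue(): size=4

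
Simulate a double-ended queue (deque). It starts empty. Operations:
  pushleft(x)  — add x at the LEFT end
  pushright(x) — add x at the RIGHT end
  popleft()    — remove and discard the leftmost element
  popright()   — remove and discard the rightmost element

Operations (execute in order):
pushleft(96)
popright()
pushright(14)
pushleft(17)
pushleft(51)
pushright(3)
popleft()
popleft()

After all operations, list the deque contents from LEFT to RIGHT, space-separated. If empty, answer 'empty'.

pushleft(96): [96]
popright(): []
pushright(14): [14]
pushleft(17): [17, 14]
pushleft(51): [51, 17, 14]
pushright(3): [51, 17, 14, 3]
popleft(): [17, 14, 3]
popleft(): [14, 3]

Answer: 14 3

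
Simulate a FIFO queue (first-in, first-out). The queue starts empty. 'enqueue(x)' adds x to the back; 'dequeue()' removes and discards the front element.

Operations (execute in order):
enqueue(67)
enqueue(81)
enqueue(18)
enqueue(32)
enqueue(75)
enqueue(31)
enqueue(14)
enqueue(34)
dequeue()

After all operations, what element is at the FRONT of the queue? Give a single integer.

enqueue(67): queue = [67]
enqueue(81): queue = [67, 81]
enqueue(18): queue = [67, 81, 18]
enqueue(32): queue = [67, 81, 18, 32]
enqueue(75): queue = [67, 81, 18, 32, 75]
enqueue(31): queue = [67, 81, 18, 32, 75, 31]
enqueue(14): queue = [67, 81, 18, 32, 75, 31, 14]
enqueue(34): queue = [67, 81, 18, 32, 75, 31, 14, 34]
dequeue(): queue = [81, 18, 32, 75, 31, 14, 34]

Answer: 81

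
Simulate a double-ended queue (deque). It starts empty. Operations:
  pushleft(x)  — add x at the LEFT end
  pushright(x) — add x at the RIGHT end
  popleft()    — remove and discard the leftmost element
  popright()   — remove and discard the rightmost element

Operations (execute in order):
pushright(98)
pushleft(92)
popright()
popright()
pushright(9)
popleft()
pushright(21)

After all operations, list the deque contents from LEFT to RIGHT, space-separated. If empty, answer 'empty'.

Answer: 21

Derivation:
pushright(98): [98]
pushleft(92): [92, 98]
popright(): [92]
popright(): []
pushright(9): [9]
popleft(): []
pushright(21): [21]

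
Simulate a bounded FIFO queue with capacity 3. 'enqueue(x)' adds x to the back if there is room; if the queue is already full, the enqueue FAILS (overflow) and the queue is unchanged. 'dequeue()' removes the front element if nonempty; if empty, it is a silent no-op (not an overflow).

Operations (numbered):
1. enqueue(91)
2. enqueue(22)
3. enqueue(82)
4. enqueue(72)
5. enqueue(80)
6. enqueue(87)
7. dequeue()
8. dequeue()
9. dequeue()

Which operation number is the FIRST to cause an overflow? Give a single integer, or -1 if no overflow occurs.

1. enqueue(91): size=1
2. enqueue(22): size=2
3. enqueue(82): size=3
4. enqueue(72): size=3=cap → OVERFLOW (fail)
5. enqueue(80): size=3=cap → OVERFLOW (fail)
6. enqueue(87): size=3=cap → OVERFLOW (fail)
7. dequeue(): size=2
8. dequeue(): size=1
9. dequeue(): size=0

Answer: 4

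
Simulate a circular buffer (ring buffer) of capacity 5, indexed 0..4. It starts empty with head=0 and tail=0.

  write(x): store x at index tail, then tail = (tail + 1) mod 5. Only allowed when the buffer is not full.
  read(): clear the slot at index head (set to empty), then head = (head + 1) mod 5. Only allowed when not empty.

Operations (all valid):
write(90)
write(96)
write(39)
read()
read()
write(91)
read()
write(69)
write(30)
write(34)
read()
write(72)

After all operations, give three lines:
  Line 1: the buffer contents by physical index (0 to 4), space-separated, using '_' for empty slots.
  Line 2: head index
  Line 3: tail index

Answer: 30 34 72 _ 69
4
3

Derivation:
write(90): buf=[90 _ _ _ _], head=0, tail=1, size=1
write(96): buf=[90 96 _ _ _], head=0, tail=2, size=2
write(39): buf=[90 96 39 _ _], head=0, tail=3, size=3
read(): buf=[_ 96 39 _ _], head=1, tail=3, size=2
read(): buf=[_ _ 39 _ _], head=2, tail=3, size=1
write(91): buf=[_ _ 39 91 _], head=2, tail=4, size=2
read(): buf=[_ _ _ 91 _], head=3, tail=4, size=1
write(69): buf=[_ _ _ 91 69], head=3, tail=0, size=2
write(30): buf=[30 _ _ 91 69], head=3, tail=1, size=3
write(34): buf=[30 34 _ 91 69], head=3, tail=2, size=4
read(): buf=[30 34 _ _ 69], head=4, tail=2, size=3
write(72): buf=[30 34 72 _ 69], head=4, tail=3, size=4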